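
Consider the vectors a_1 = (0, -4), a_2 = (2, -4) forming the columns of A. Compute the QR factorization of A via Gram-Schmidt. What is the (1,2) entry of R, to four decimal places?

r_{12} = 4.0000

a_1 = (0, -4); ‖a_1‖ = 4.0000, so e_1 = (0.0000, -1.0000).
r_{12} = e_1·a_2 = 4.0000.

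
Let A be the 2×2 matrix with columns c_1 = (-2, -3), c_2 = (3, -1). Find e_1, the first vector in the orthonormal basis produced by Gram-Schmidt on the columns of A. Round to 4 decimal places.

e_1 = (-0.5547, -0.8321)

e_1 = c_1/‖c_1‖ = (-2, -3)/3.6056 = (-0.5547, -0.8321).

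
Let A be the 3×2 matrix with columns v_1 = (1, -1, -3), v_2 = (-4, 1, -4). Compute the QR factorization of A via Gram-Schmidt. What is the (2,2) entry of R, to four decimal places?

r_{22} = 5.3428

v_1 = (1, -1, -3); ‖v_1‖ = 3.3166, so q_1 = (0.3015, -0.3015, -0.9045).
q_1·v_2 = 0.3015·(-4) + (-0.3015)·1 + (-0.9045)·(-4) = 2.1106.
u_2 = v_2 − 2.1106·q_1 = (-4.6364, 1.6364, -2.0909).
r_{22} = ‖u_2‖ = 5.3428.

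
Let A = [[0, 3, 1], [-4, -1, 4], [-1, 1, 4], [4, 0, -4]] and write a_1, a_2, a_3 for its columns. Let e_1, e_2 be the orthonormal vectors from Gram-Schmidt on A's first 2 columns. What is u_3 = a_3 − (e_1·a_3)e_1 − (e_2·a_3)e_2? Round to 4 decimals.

u_3 = (-0.7542, 0.0085, 2.2712, 0.5763)

e_1 = a_1/‖a_1‖ = (0, -4, -1, 4)/5.7446 = (0.0000, -0.6963, -0.1741, 0.6963).
r_{12} = e_1·a_2 = 0.5222.
u_2 = a_2 − 0.5222·e_1 = (3.0000, -0.6364, 1.0909, -0.3636).
‖u_2‖ = 3.2753, so e_2 = (0.9160, -0.1943, 0.3331, -0.1110).
r_{13} = e_1·a_3 = -6.2668; r_{23} = e_2·a_3 = 1.9152.
u_3 = a_3 + 6.2668·e_1 − 1.9152·e_2 = (-0.7542, 0.0085, 2.2712, 0.5763).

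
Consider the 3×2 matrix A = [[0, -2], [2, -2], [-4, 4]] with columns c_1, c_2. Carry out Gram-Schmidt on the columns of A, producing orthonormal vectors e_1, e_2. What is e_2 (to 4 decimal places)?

c_1 = (0, 2, -4); ‖c_1‖ = 4.4721, so e_1 = (0.0000, 0.4472, -0.8944).
e_1·c_2 = 0.0000·(-2) + 0.4472·(-2) + (-0.8944)·4 = -4.4721.
u_2 = c_2 + 4.4721·e_1 = (-2.0000, 0.0000, 0.0000).
‖u_2‖ = 2.0000, so e_2 = (-1.0000, 0.0000, 0.0000).

e_2 = (-1.0000, 0.0000, 0.0000)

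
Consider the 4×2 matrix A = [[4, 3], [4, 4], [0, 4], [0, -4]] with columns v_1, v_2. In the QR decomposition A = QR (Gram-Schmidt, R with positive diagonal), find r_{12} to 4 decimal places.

r_{12} = 4.9497

v_1 = (4, 4, 0, 0); ‖v_1‖ = 5.6569, so e_1 = (0.7071, 0.7071, 0.0000, 0.0000).
r_{12} = e_1·v_2 = 4.9497.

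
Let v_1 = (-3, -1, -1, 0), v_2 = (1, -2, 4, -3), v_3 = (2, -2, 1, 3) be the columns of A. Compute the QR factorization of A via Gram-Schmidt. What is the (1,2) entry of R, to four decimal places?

v_1 = (-3, -1, -1, 0); ‖v_1‖ = 3.3166, so e_1 = (-0.9045, -0.3015, -0.3015, 0.0000).
r_{12} = e_1·v_2 = -1.5076.

r_{12} = -1.5076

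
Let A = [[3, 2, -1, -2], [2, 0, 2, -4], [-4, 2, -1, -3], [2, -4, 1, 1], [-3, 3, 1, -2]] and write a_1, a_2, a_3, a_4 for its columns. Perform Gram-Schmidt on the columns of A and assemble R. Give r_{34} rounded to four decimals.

a_1 = (3, 2, -4, 2, -3); ‖a_1‖ = 6.4807, so e_1 = (0.4629, 0.3086, -0.6172, 0.3086, -0.4629).
e_1·a_2 = 0.4629·2 + 0.3086·0 + (-0.6172)·2 + 0.3086·(-4) + (-0.4629)·3 = -2.9318.
u_2 = a_2 + 2.9318·e_1 = (3.3571, 0.9048, 0.1905, -3.0952, 1.6429).
‖u_2‖ = 4.9401, so e_2 = (0.6796, 0.1831, 0.0386, -0.6266, 0.3326).
e_1·a_3 = 0.4629·(-1) + 0.3086·2 + (-0.6172)·(-1) + 0.3086·1 + (-0.4629)·1 = 0.6172; e_2·a_3 = 0.6796·(-1) + 0.1831·2 + 0.0386·(-1) + (-0.6266)·1 + 0.3326·1 = -0.6458.
u_3 = a_3 − 0.6172·e_1 + 0.6458·e_2 = (-0.8468, 1.9278, -0.5941, 0.4049, 1.5005).
‖u_3‖ = 2.6836, so e_3 = (-0.3156, 0.7184, -0.2214, 0.1509, 0.5591).
r_{34} = e_3·a_4 = -2.5455.

r_{34} = -2.5455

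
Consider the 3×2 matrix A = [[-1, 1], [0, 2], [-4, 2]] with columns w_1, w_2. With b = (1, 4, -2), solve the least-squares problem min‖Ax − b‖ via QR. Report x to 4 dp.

x = (1.5000, 2.0556)

w_1 = (-1, 0, -4); ‖w_1‖ = 4.1231, so e_1 = (-0.2425, 0.0000, -0.9701).
e_1·w_2 = (-0.2425)·1 + 0.0000·2 + (-0.9701)·2 = -2.1828.
u_2 = w_2 + 2.1828·e_1 = (0.4706, 2.0000, -0.1176).
‖u_2‖ = 2.0580, so e_2 = (0.2287, 0.9718, -0.0572).
Qᵀb = (1.6977, 4.2303).
Back-substitute: x_2 = 4.2303/2.0580 = 2.0556.
x_1 = (1.6977 + 2.1828·2.0556)/4.1231 = 1.5000.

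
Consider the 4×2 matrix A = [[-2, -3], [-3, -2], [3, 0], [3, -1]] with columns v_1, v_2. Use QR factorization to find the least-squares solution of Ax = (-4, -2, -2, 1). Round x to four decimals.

x = (0.0538, 1.0368)

v_1 = (-2, -3, 3, 3); ‖v_1‖ = 5.5678, so e_1 = (-0.3592, -0.5388, 0.5388, 0.5388).
e_1·v_2 = (-0.3592)·(-3) + (-0.5388)·(-2) + 0.5388·0 + 0.5388·(-1) = 1.6164.
u_2 = v_2 − 1.6164·e_1 = (-2.4194, -1.1290, -0.8710, -1.8710).
‖u_2‖ = 3.3745, so e_2 = (-0.7170, -0.3346, -0.2581, -0.5544).
Qᵀb = (1.9757, 3.4987).
Back-substitute: x_2 = 3.4987/3.3745 = 1.0368.
x_1 = (1.9757 − 1.6164·1.0368)/5.5678 = 0.0538.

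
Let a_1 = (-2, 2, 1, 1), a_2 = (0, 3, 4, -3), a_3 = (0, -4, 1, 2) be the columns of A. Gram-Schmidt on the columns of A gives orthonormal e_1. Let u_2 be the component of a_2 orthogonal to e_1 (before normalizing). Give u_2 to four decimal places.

a_1 = (-2, 2, 1, 1); ‖a_1‖ = 3.1623, so e_1 = (-0.6325, 0.6325, 0.3162, 0.3162).
e_1·a_2 = (-0.6325)·0 + 0.6325·3 + 0.3162·4 + 0.3162·(-3) = 2.2136.
u_2 = a_2 − 2.2136·e_1 = (1.4000, 1.6000, 3.3000, -3.7000).

u_2 = (1.4000, 1.6000, 3.3000, -3.7000)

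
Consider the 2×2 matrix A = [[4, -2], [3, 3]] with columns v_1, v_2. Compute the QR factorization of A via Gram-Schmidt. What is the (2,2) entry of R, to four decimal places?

v_1 = (4, 3); ‖v_1‖ = 5.0000, so q_1 = (0.8000, 0.6000).
q_1·v_2 = 0.8000·(-2) + 0.6000·3 = 0.2000.
u_2 = v_2 − 0.2000·q_1 = (-2.1600, 2.8800).
r_{22} = ‖u_2‖ = 3.6000.

r_{22} = 3.6000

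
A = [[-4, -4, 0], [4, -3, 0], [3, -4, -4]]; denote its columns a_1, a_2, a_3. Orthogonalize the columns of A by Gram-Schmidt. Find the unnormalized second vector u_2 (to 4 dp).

a_1 = (-4, 4, 3); ‖a_1‖ = 6.4031, so e_1 = (-0.6247, 0.6247, 0.4685).
e_1·a_2 = (-0.6247)·(-4) + 0.6247·(-3) + 0.4685·(-4) = -1.2494.
u_2 = a_2 + 1.2494·e_1 = (-4.7805, -2.2195, -3.4146).

u_2 = (-4.7805, -2.2195, -3.4146)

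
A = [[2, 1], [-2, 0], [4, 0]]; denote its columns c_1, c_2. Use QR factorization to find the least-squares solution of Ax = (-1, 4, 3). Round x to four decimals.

x = (0.2000, -1.4000)

c_1 = (2, -2, 4); ‖c_1‖ = 4.8990, so e_1 = (0.4082, -0.4082, 0.8165).
e_1·c_2 = 0.4082·1 + (-0.4082)·0 + 0.8165·0 = 0.4082.
u_2 = c_2 − 0.4082·e_1 = (0.8333, 0.1667, -0.3333).
‖u_2‖ = 0.9129, so e_2 = (0.9129, 0.1826, -0.3651).
Qᵀb = (0.4082, -1.2780).
Back-substitute: x_2 = -1.2780/0.9129 = -1.4000.
x_1 = (0.4082 − 0.4082·(-1.4000))/4.8990 = 0.2000.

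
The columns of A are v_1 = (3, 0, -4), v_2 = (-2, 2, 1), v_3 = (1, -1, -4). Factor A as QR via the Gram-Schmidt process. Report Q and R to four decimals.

Q = [[0.6000, -0.3578, -0.7155], [0.0000, 0.8944, -0.4472], [-0.8000, -0.2683, -0.5367]], R = [[5.0000, -2.0000, 3.8000], [0.0000, 2.2361, -0.1789], [0.0000, 0.0000, 1.8783]]

v_1 = (3, 0, -4); ‖v_1‖ = 5.0000, so e_1 = (0.6000, 0.0000, -0.8000).
e_1·v_2 = 0.6000·(-2) + 0.0000·2 + (-0.8000)·1 = -2.0000.
u_2 = v_2 + 2.0000·e_1 = (-0.8000, 2.0000, -0.6000).
‖u_2‖ = 2.2361, so e_2 = (-0.3578, 0.8944, -0.2683).
e_1·v_3 = 0.6000·1 + 0.0000·(-1) + (-0.8000)·(-4) = 3.8000; e_2·v_3 = (-0.3578)·1 + 0.8944·(-1) + (-0.2683)·(-4) = -0.1789.
u_3 = v_3 − 3.8000·e_1 + 0.1789·e_2 = (-1.3440, -0.8400, -1.0080).
‖u_3‖ = 1.8783, so e_3 = (-0.7155, -0.4472, -0.5367).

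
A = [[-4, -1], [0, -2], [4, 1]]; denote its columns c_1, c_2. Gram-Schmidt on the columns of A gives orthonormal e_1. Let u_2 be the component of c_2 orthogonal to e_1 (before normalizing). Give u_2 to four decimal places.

e_1 = c_1/‖c_1‖ = (-4, 0, 4)/5.6569 = (-0.7071, 0.0000, 0.7071).
r_{12} = e_1·c_2 = 1.4142.
u_2 = c_2 − 1.4142·e_1 = (0.0000, -2.0000, 0.0000).

u_2 = (0.0000, -2.0000, 0.0000)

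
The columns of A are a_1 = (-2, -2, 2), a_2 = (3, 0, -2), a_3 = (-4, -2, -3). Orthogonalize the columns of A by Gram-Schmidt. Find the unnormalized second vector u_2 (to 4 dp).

u_2 = (1.3333, -1.6667, -0.3333)

a_1 = (-2, -2, 2); ‖a_1‖ = 3.4641, so e_1 = (-0.5774, -0.5774, 0.5774).
e_1·a_2 = (-0.5774)·3 + (-0.5774)·0 + 0.5774·(-2) = -2.8868.
u_2 = a_2 + 2.8868·e_1 = (1.3333, -1.6667, -0.3333).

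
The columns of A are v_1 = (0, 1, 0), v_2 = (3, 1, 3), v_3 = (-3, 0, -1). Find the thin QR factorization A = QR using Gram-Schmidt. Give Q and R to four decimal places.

q_1 = v_1/‖v_1‖ = (0, 1, 0)/1.0000 = (0.0000, 1.0000, 0.0000).
r_{12} = q_1·v_2 = 1.0000.
u_2 = v_2 − 1.0000·q_1 = (3.0000, 0.0000, 3.0000).
‖u_2‖ = 4.2426, so q_2 = (0.7071, 0.0000, 0.7071).
r_{13} = q_1·v_3 = 0.0000; r_{23} = q_2·v_3 = -2.8284.
u_3 = v_3 + 0.0000·q_1 + 2.8284·q_2 = (-1.0000, 0.0000, 1.0000).
‖u_3‖ = 1.4142, so q_3 = (-0.7071, 0.0000, 0.7071).

Q = [[0.0000, 0.7071, -0.7071], [1.0000, 0.0000, 0.0000], [0.0000, 0.7071, 0.7071]], R = [[1.0000, 1.0000, 0.0000], [0.0000, 4.2426, -2.8284], [0.0000, 0.0000, 1.4142]]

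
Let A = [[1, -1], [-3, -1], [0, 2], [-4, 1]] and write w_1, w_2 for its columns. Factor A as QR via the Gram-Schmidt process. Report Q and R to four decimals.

w_1 = (1, -3, 0, -4); ‖w_1‖ = 5.0990, so q_1 = (0.1961, -0.5883, 0.0000, -0.7845).
q_1·w_2 = 0.1961·(-1) + (-0.5883)·(-1) + 0.0000·2 + (-0.7845)·1 = -0.3922.
u_2 = w_2 + 0.3922·q_1 = (-0.9231, -1.2308, 2.0000, 0.6923).
‖u_2‖ = 2.6165, so q_2 = (-0.3528, -0.4704, 0.7644, 0.2646).

Q = [[0.1961, -0.3528], [-0.5883, -0.4704], [0.0000, 0.7644], [-0.7845, 0.2646]], R = [[5.0990, -0.3922], [0.0000, 2.6165]]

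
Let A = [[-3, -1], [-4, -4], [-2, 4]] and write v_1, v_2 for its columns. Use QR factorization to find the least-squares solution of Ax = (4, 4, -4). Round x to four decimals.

v_1 = (-3, -4, -2); ‖v_1‖ = 5.3852, so q_1 = (-0.5571, -0.7428, -0.3714).
q_1·v_2 = (-0.5571)·(-1) + (-0.7428)·(-4) + (-0.3714)·4 = 2.0426.
u_2 = v_2 − 2.0426·q_1 = (0.1379, -2.4828, 4.7586).
‖u_2‖ = 5.3691, so q_2 = (0.0257, -0.4624, 0.8863).
Qᵀb = (-3.7139, -5.2921).
Back-substitute: x_2 = -5.2921/5.3691 = -0.9856.
x_1 = (-3.7139 − 2.0426·(-0.9856))/5.3852 = -0.3158.

x = (-0.3158, -0.9856)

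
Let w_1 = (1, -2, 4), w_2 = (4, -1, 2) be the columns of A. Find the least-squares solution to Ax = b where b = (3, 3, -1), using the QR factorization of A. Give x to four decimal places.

x = (-1.0000, 1.0000)

w_1 = (1, -2, 4); ‖w_1‖ = 4.5826, so e_1 = (0.2182, -0.4364, 0.8729).
e_1·w_2 = 0.2182·4 + (-0.4364)·(-1) + 0.8729·2 = 3.0551.
u_2 = w_2 − 3.0551·e_1 = (3.3333, 0.3333, -0.6667).
‖u_2‖ = 3.4157, so e_2 = (0.9759, 0.0976, -0.1952).
Qᵀb = (-1.5275, 3.4157).
Back-substitute: x_2 = 3.4157/3.4157 = 1.0000.
x_1 = (-1.5275 − 3.0551·1.0000)/4.5826 = -1.0000.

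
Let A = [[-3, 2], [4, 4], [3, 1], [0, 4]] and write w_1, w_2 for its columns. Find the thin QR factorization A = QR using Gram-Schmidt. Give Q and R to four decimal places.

Q = [[-0.5145, 0.5561], [0.6860, 0.4365], [0.5145, -0.0260], [0.0000, 0.7068]], R = [[5.8310, 2.2295], [0.0000, 5.6595]]

w_1 = (-3, 4, 3, 0); ‖w_1‖ = 5.8310, so e_1 = (-0.5145, 0.6860, 0.5145, 0.0000).
e_1·w_2 = (-0.5145)·2 + 0.6860·4 + 0.5145·1 + 0.0000·4 = 2.2295.
u_2 = w_2 − 2.2295·e_1 = (3.1471, 2.4706, -0.1471, 4.0000).
‖u_2‖ = 5.6595, so e_2 = (0.5561, 0.4365, -0.0260, 0.7068).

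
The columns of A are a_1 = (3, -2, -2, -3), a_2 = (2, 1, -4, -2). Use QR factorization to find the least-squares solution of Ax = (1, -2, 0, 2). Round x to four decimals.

a_1 = (3, -2, -2, -3); ‖a_1‖ = 5.0990, so e_1 = (0.5883, -0.3922, -0.3922, -0.5883).
e_1·a_2 = 0.5883·2 + (-0.3922)·1 + (-0.3922)·(-4) + (-0.5883)·(-2) = 3.5301.
u_2 = a_2 − 3.5301·e_1 = (-0.0769, 2.3846, -2.6154, 0.0769).
‖u_2‖ = 3.5410, so e_2 = (-0.0217, 0.6734, -0.7386, 0.0217).
Qᵀb = (0.1961, -1.3251).
Back-substitute: x_2 = -1.3251/3.5410 = -0.3742.
x_1 = (0.1961 − 3.5301·(-0.3742))/5.0990 = 0.2975.

x = (0.2975, -0.3742)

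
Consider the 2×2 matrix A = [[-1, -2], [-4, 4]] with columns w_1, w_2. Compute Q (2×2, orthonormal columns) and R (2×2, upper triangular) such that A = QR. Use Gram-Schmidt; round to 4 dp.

w_1 = (-1, -4); ‖w_1‖ = 4.1231, so e_1 = (-0.2425, -0.9701).
e_1·w_2 = (-0.2425)·(-2) + (-0.9701)·4 = -3.3955.
u_2 = w_2 + 3.3955·e_1 = (-2.8235, 0.7059).
‖u_2‖ = 2.9104, so e_2 = (-0.9701, 0.2425).

Q = [[-0.2425, -0.9701], [-0.9701, 0.2425]], R = [[4.1231, -3.3955], [0.0000, 2.9104]]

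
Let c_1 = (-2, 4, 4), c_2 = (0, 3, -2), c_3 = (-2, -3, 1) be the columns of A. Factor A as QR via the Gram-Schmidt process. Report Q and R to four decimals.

c_1 = (-2, 4, 4); ‖c_1‖ = 6.0000, so e_1 = (-0.3333, 0.6667, 0.6667).
e_1·c_2 = (-0.3333)·0 + 0.6667·3 + 0.6667·(-2) = 0.6667.
u_2 = c_2 − 0.6667·e_1 = (0.2222, 2.5556, -2.4444).
‖u_2‖ = 3.5434, so e_2 = (0.0627, 0.7212, -0.6899).
e_1·c_3 = (-0.3333)·(-2) + 0.6667·(-3) + 0.6667·1 = -0.6667; e_2·c_3 = 0.0627·(-2) + 0.7212·(-3) + (-0.6899)·1 = -2.9789.
u_3 = c_3 + 0.6667·e_1 + 2.9789·e_2 = (-2.0354, -0.4071, -0.6106).
‖u_3‖ = 2.1637, so e_3 = (-0.9407, -0.1881, -0.2822).

Q = [[-0.3333, 0.0627, -0.9407], [0.6667, 0.7212, -0.1881], [0.6667, -0.6899, -0.2822]], R = [[6.0000, 0.6667, -0.6667], [0.0000, 3.5434, -2.9789], [0.0000, 0.0000, 2.1637]]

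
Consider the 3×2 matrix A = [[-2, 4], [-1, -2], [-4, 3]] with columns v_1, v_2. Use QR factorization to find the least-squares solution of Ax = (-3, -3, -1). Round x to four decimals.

v_1 = (-2, -1, -4); ‖v_1‖ = 4.5826, so q_1 = (-0.4364, -0.2182, -0.8729).
q_1·v_2 = (-0.4364)·4 + (-0.2182)·(-2) + (-0.8729)·3 = -3.9279.
u_2 = v_2 + 3.9279·q_1 = (2.2857, -2.8571, -0.4286).
‖u_2‖ = 3.6839, so q_2 = (0.6205, -0.7756, -0.1163).
Qᵀb = (2.8368, 0.5817).
Back-substitute: x_2 = 0.5817/3.6839 = 0.1579.
x_1 = (2.8368 + 3.9279·0.1579)/4.5826 = 0.7544.

x = (0.7544, 0.1579)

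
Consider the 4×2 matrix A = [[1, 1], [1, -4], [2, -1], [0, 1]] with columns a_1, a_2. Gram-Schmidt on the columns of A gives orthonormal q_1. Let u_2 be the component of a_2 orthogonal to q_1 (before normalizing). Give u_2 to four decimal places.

a_1 = (1, 1, 2, 0); ‖a_1‖ = 2.4495, so q_1 = (0.4082, 0.4082, 0.8165, 0.0000).
q_1·a_2 = 0.4082·1 + 0.4082·(-4) + 0.8165·(-1) + 0.0000·1 = -2.0412.
u_2 = a_2 + 2.0412·q_1 = (1.8333, -3.1667, 0.6667, 1.0000).

u_2 = (1.8333, -3.1667, 0.6667, 1.0000)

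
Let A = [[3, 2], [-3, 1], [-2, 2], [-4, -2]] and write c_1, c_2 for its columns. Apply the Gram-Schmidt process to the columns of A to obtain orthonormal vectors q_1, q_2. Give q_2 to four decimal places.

c_1 = (3, -3, -2, -4); ‖c_1‖ = 6.1644, so q_1 = (0.4867, -0.4867, -0.3244, -0.6489).
q_1·c_2 = 0.4867·2 + (-0.4867)·1 + (-0.3244)·2 + (-0.6489)·(-2) = 1.1355.
u_2 = c_2 − 1.1355·q_1 = (1.4474, 1.5526, 2.3684, -1.2632).
‖u_2‖ = 3.4221, so q_2 = (0.4230, 0.4537, 0.6921, -0.3691).

q_2 = (0.4230, 0.4537, 0.6921, -0.3691)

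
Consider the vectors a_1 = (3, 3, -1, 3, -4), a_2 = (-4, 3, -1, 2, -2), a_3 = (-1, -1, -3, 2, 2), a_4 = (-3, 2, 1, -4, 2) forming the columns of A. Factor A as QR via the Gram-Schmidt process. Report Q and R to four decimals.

Q = [[0.4523, -0.8692, 0.0435, 0.1768], [0.4523, 0.3936, -0.2486, 0.6896], [-0.1508, -0.1312, -0.7140, -0.3502], [0.4523, 0.2132, 0.5103, -0.4740], [-0.6030, -0.1640, 0.4074, 0.3819]], R = [[6.6332, 1.8091, -0.7538, -3.6181], [0.0000, 5.5432, 0.9676, 2.0828], [0.0000, 0.0000, 4.1828, -2.5683], [0.0000, 0.0000, 0.0000, 3.1583]]

q_1 = a_1/‖a_1‖ = (3, 3, -1, 3, -4)/6.6332 = (0.4523, 0.4523, -0.1508, 0.4523, -0.6030).
r_{12} = q_1·a_2 = 1.8091.
u_2 = a_2 − 1.8091·q_1 = (-4.8182, 2.1818, -0.7273, 1.1818, -0.9091).
‖u_2‖ = 5.5432, so q_2 = (-0.8692, 0.3936, -0.1312, 0.2132, -0.1640).
r_{13} = q_1·a_3 = -0.7538; r_{23} = q_2·a_3 = 0.9676.
u_3 = a_3 + 0.7538·q_1 − 0.9676·q_2 = (0.1820, -1.0399, -2.9867, 2.1346, 1.7041).
‖u_3‖ = 4.1828, so q_3 = (0.0435, -0.2486, -0.7140, 0.5103, 0.4074).
r_{14} = q_1·a_4 = -3.6181; r_{24} = q_2·a_4 = 2.0828; r_{34} = q_3·a_4 = -2.5683.
u_4 = a_4 + 3.6181·q_1 − 2.0828·q_2 + 2.5683·q_3 = (0.5585, 2.1780, -1.1061, -1.4970, 1.2061).
‖u_4‖ = 3.1583, so q_4 = (0.1768, 0.6896, -0.3502, -0.4740, 0.3819).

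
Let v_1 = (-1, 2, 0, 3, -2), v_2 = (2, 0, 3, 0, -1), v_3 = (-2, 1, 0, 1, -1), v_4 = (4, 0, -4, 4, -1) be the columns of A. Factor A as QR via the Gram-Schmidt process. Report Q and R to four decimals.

v_1 = (-1, 2, 0, 3, -2); ‖v_1‖ = 4.2426, so e_1 = (-0.2357, 0.4714, 0.0000, 0.7071, -0.4714).
e_1·v_2 = (-0.2357)·2 + 0.4714·0 + 0.0000·3 + 0.7071·0 + (-0.4714)·(-1) = 0.0000.
u_2 = v_2 + 0.0000·e_1 = (2.0000, 0.0000, 3.0000, 0.0000, -1.0000).
‖u_2‖ = 3.7417, so e_2 = (0.5345, 0.0000, 0.8018, 0.0000, -0.2673).
e_1·v_3 = (-0.2357)·(-2) + 0.4714·1 + 0.0000·0 + 0.7071·1 + (-0.4714)·(-1) = 2.1213; e_2·v_3 = 0.5345·(-2) + 0.0000·1 + 0.8018·0 + 0.0000·1 + (-0.2673)·(-1) = -0.8018.
u_3 = v_3 − 2.1213·e_1 + 0.8018·e_2 = (-1.0714, 0.0000, 0.6429, -0.5000, -0.2143).
‖u_3‖ = 1.3628, so e_3 = (-0.7862, 0.0000, 0.4717, -0.3669, -0.1572).
e_1·v_4 = (-0.2357)·4 + 0.4714·0 + 0.0000·(-4) + 0.7071·4 + (-0.4714)·(-1) = 2.3570; e_2·v_4 = 0.5345·4 + 0.0000·0 + 0.8018·(-4) + 0.0000·4 + (-0.2673)·(-1) = -0.8018; e_3·v_4 = (-0.7862)·4 + (0.0000)·0 + 0.4717·(-4) + (-0.3669)·4 + (-0.1572)·(-1) = -6.3421.
u_4 = v_4 − 2.3570·e_1 + 0.8018·e_2 + 6.3421·e_3 = (-0.0021, -1.1111, -0.3654, 0.0064, -1.1004).
‖u_4‖ = 1.6059, so e_4 = (-0.0013, -0.6919, -0.2275, 0.0040, -0.6852).

Q = [[-0.2357, 0.5345, -0.7862, -0.0013], [0.4714, 0.0000, 0.0000, -0.6919], [0.0000, 0.8018, 0.4717, -0.2275], [0.7071, 0.0000, -0.3669, 0.0040], [-0.4714, -0.2673, -0.1572, -0.6852]], R = [[4.2426, 0.0000, 2.1213, 2.3570], [0.0000, 3.7417, -0.8018, -0.8018], [0.0000, 0.0000, 1.3628, -6.3421], [0.0000, 0.0000, 0.0000, 1.6059]]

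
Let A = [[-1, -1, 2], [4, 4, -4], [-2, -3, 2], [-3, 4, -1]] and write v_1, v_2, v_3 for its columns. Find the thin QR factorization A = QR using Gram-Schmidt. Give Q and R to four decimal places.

v_1 = (-1, 4, -2, -3); ‖v_1‖ = 5.4772, so e_1 = (-0.1826, 0.7303, -0.3651, -0.5477).
e_1·v_2 = (-0.1826)·(-1) + 0.7303·4 + (-0.3651)·(-3) + (-0.5477)·4 = 2.0083.
u_2 = v_2 − 2.0083·e_1 = (-0.6333, 2.5333, -2.2667, 5.1000).
‖u_2‖ = 6.1617, so e_2 = (-0.1028, 0.4111, -0.3679, 0.8277).
e_1·v_3 = (-0.1826)·2 + 0.7303·(-4) + (-0.3651)·2 + (-0.5477)·(-1) = -3.4689; e_2·v_3 = (-0.1028)·2 + 0.4111·(-4) + (-0.3679)·2 + 0.8277·(-1) = -3.4136.
u_3 = v_3 + 3.4689·e_1 + 3.4136·e_2 = (1.0158, -0.0632, -0.5224, -0.0746).
‖u_3‖ = 1.1464, so e_3 = (0.8861, -0.0551, -0.4557, -0.0651).

Q = [[-0.1826, -0.1028, 0.8861], [0.7303, 0.4111, -0.0551], [-0.3651, -0.3679, -0.4557], [-0.5477, 0.8277, -0.0651]], R = [[5.4772, 2.0083, -3.4689], [0.0000, 6.1617, -3.4136], [0.0000, 0.0000, 1.1464]]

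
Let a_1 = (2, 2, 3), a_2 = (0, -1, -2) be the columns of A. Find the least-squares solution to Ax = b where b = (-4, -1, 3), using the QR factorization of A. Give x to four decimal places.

e_1 = a_1/‖a_1‖ = (2, 2, 3)/4.1231 = (0.4851, 0.4851, 0.7276).
r_{12} = e_1·a_2 = -1.9403.
u_2 = a_2 + 1.9403·e_1 = (0.9412, -0.0588, -0.5882).
‖u_2‖ = 1.1114, so e_2 = (0.8468, -0.0529, -0.5293).
Qᵀb = (-0.2425, -4.9221).
Back-substitute: x_2 = -4.9221/1.1114 = -4.4286.
x_1 = (-0.2425 + 1.9403·(-4.4286))/4.1231 = -2.1429.

x = (-2.1429, -4.4286)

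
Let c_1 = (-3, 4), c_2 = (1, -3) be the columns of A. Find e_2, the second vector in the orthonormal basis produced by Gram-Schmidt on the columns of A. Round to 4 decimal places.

c_1 = (-3, 4); ‖c_1‖ = 5.0000, so e_1 = (-0.6000, 0.8000).
e_1·c_2 = (-0.6000)·1 + 0.8000·(-3) = -3.0000.
u_2 = c_2 + 3.0000·e_1 = (-0.8000, -0.6000).
‖u_2‖ = 1.0000, so e_2 = (-0.8000, -0.6000).

e_2 = (-0.8000, -0.6000)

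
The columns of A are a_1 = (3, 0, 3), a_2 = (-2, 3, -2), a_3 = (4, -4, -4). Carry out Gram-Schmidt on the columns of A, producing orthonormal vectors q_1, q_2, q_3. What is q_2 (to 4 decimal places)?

q_1 = a_1/‖a_1‖ = (3, 0, 3)/4.2426 = (0.7071, 0.0000, 0.7071).
r_{12} = q_1·a_2 = -2.8284.
u_2 = a_2 + 2.8284·q_1 = (0.0000, 3.0000, 0.0000).
‖u_2‖ = 3.0000, so q_2 = (0.0000, 1.0000, 0.0000).

q_2 = (0.0000, 1.0000, 0.0000)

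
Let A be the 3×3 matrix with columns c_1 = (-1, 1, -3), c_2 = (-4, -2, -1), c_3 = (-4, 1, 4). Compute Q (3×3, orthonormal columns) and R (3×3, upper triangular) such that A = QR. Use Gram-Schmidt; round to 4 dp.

c_1 = (-1, 1, -3); ‖c_1‖ = 3.3166, so q_1 = (-0.3015, 0.3015, -0.9045).
q_1·c_2 = (-0.3015)·(-4) + 0.3015·(-2) + (-0.9045)·(-1) = 1.5076.
u_2 = c_2 − 1.5076·q_1 = (-3.5455, -2.4545, 0.3636).
‖u_2‖ = 4.3275, so q_2 = (-0.8193, -0.5672, 0.0840).
q_1·c_3 = (-0.3015)·(-4) + 0.3015·1 + (-0.9045)·4 = -2.1106; q_2·c_3 = (-0.8193)·(-4) + (-0.5672)·1 + 0.0840·4 = 3.0461.
u_3 = c_3 + 2.1106·q_1 − 3.0461·q_2 = (-2.1408, 3.3641, 1.8350).
‖u_3‖ = 4.3894, so q_3 = (-0.4877, 0.7664, 0.4180).

Q = [[-0.3015, -0.8193, -0.4877], [0.3015, -0.5672, 0.7664], [-0.9045, 0.0840, 0.4180]], R = [[3.3166, 1.5076, -2.1106], [0.0000, 4.3275, 3.0461], [0.0000, 0.0000, 4.3894]]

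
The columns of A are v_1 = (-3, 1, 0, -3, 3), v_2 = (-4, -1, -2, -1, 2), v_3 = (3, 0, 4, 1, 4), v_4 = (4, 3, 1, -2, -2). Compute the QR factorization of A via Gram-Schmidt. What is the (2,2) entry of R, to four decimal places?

e_1 = v_1/‖v_1‖ = (-3, 1, 0, -3, 3)/5.2915 = (-0.5669, 0.1890, 0.0000, -0.5669, 0.5669).
r_{12} = e_1·v_2 = 3.7796.
u_2 = v_2 − 3.7796·e_1 = (-1.8571, -1.7143, -2.0000, 1.1429, -0.1429).
r_{22} = ‖u_2‖ = 3.4226.

r_{22} = 3.4226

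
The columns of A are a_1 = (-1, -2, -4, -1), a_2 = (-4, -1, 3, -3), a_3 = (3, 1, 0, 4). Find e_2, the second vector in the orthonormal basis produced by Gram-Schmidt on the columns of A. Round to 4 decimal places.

a_1 = (-1, -2, -4, -1); ‖a_1‖ = 4.6904, so e_1 = (-0.2132, -0.4264, -0.8528, -0.2132).
e_1·a_2 = (-0.2132)·(-4) + (-0.4264)·(-1) + (-0.8528)·3 + (-0.2132)·(-3) = -0.6396.
u_2 = a_2 + 0.6396·e_1 = (-4.1364, -1.2727, 2.4545, -3.1364).
‖u_2‖ = 5.8814, so e_2 = (-0.7033, -0.2164, 0.4173, -0.5333).

e_2 = (-0.7033, -0.2164, 0.4173, -0.5333)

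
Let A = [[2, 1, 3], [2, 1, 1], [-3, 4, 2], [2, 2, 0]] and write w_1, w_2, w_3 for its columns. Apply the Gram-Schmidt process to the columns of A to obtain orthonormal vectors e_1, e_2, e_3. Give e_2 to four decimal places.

w_1 = (2, 2, -3, 2); ‖w_1‖ = 4.5826, so e_1 = (0.4364, 0.4364, -0.6547, 0.4364).
e_1·w_2 = 0.4364·1 + 0.4364·1 + (-0.6547)·4 + 0.4364·2 = -0.8729.
u_2 = w_2 + 0.8729·e_1 = (1.3810, 1.3810, 3.4286, 2.3810).
‖u_2‖ = 4.6085, so e_2 = (0.2997, 0.2997, 0.7440, 0.5166).

e_2 = (0.2997, 0.2997, 0.7440, 0.5166)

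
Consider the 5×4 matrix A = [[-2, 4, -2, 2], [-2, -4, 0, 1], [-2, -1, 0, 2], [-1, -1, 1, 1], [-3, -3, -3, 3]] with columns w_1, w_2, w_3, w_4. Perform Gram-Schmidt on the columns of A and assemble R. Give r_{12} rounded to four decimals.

w_1 = (-2, -2, -2, -1, -3); ‖w_1‖ = 4.6904, so q_1 = (-0.4264, -0.4264, -0.4264, -0.2132, -0.6396).
r_{12} = q_1·w_2 = 2.5584.

r_{12} = 2.5584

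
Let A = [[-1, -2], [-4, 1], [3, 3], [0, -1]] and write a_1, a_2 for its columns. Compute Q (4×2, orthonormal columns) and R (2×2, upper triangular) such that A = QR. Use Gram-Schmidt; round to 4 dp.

Q = [[-0.1961, -0.4779], [-0.7845, 0.5735], [0.5883, 0.6054], [0.0000, -0.2761]], R = [[5.0990, 1.3728], [0.0000, 3.6215]]

e_1 = a_1/‖a_1‖ = (-1, -4, 3, 0)/5.0990 = (-0.1961, -0.7845, 0.5883, 0.0000).
r_{12} = e_1·a_2 = 1.3728.
u_2 = a_2 − 1.3728·e_1 = (-1.7308, 2.0769, 2.1923, -1.0000).
‖u_2‖ = 3.6215, so e_2 = (-0.4779, 0.5735, 0.6054, -0.2761).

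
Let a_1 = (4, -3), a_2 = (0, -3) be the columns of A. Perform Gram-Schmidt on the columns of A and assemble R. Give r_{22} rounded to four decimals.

a_1 = (4, -3); ‖a_1‖ = 5.0000, so e_1 = (0.8000, -0.6000).
e_1·a_2 = 0.8000·0 + (-0.6000)·(-3) = 1.8000.
u_2 = a_2 − 1.8000·e_1 = (-1.4400, -1.9200).
r_{22} = ‖u_2‖ = 2.4000.

r_{22} = 2.4000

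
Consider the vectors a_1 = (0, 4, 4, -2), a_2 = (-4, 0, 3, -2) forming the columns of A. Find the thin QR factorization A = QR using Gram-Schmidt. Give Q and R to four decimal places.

a_1 = (0, 4, 4, -2); ‖a_1‖ = 6.0000, so q_1 = (0.0000, 0.6667, 0.6667, -0.3333).
q_1·a_2 = 0.0000·(-4) + 0.6667·0 + 0.6667·3 + (-0.3333)·(-2) = 2.6667.
u_2 = a_2 − 2.6667·q_1 = (-4.0000, -1.7778, 1.2222, -1.1111).
‖u_2‖ = 4.6786, so q_2 = (-0.8550, -0.3800, 0.2612, -0.2375).

Q = [[0.0000, -0.8550], [0.6667, -0.3800], [0.6667, 0.2612], [-0.3333, -0.2375]], R = [[6.0000, 2.6667], [0.0000, 4.6786]]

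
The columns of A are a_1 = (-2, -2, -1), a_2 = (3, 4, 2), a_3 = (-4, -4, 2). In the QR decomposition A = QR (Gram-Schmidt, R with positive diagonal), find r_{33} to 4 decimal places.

r_{33} = 3.5777

a_1 = (-2, -2, -1); ‖a_1‖ = 3.0000, so q_1 = (-0.6667, -0.6667, -0.3333).
q_1·a_2 = (-0.6667)·3 + (-0.6667)·4 + (-0.3333)·2 = -5.3333.
u_2 = a_2 + 5.3333·q_1 = (-0.5556, 0.4444, 0.2222).
‖u_2‖ = 0.7454, so q_2 = (-0.7454, 0.5963, 0.2981).
q_1·a_3 = (-0.6667)·(-4) + (-0.6667)·(-4) + (-0.3333)·2 = 4.6667; q_2·a_3 = (-0.7454)·(-4) + 0.5963·(-4) + 0.2981·2 = 1.1926.
u_3 = a_3 − 4.6667·q_1 − 1.1926·q_2 = (0.0000, -1.6000, 3.2000).
r_{33} = ‖u_3‖ = 3.5777.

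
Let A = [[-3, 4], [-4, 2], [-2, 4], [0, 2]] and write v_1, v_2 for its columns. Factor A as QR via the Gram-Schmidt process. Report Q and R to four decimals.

Q = [[-0.5571, 0.3064], [-0.7428, -0.5171], [-0.3714, 0.5746], [0.0000, 0.5554]], R = [[5.3852, -5.1995], [0.0000, 3.6008]]

v_1 = (-3, -4, -2, 0); ‖v_1‖ = 5.3852, so q_1 = (-0.5571, -0.7428, -0.3714, 0.0000).
q_1·v_2 = (-0.5571)·4 + (-0.7428)·2 + (-0.3714)·4 + 0.0000·2 = -5.1995.
u_2 = v_2 + 5.1995·q_1 = (1.1034, -1.8621, 2.0690, 2.0000).
‖u_2‖ = 3.6008, so q_2 = (0.3064, -0.5171, 0.5746, 0.5554).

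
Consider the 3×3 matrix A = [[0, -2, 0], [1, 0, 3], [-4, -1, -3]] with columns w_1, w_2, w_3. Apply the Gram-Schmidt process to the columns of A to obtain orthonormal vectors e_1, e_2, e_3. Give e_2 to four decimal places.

e_2 = (-0.9927, -0.1168, -0.0292)

e_1 = w_1/‖w_1‖ = (0, 1, -4)/4.1231 = (0.0000, 0.2425, -0.9701).
r_{12} = e_1·w_2 = 0.9701.
u_2 = w_2 − 0.9701·e_1 = (-2.0000, -0.2353, -0.0588).
‖u_2‖ = 2.0147, so e_2 = (-0.9927, -0.1168, -0.0292).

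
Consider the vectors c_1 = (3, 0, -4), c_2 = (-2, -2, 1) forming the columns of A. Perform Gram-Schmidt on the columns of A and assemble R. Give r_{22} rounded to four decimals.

c_1 = (3, 0, -4); ‖c_1‖ = 5.0000, so e_1 = (0.6000, 0.0000, -0.8000).
e_1·c_2 = 0.6000·(-2) + 0.0000·(-2) + (-0.8000)·1 = -2.0000.
u_2 = c_2 + 2.0000·e_1 = (-0.8000, -2.0000, -0.6000).
r_{22} = ‖u_2‖ = 2.2361.

r_{22} = 2.2361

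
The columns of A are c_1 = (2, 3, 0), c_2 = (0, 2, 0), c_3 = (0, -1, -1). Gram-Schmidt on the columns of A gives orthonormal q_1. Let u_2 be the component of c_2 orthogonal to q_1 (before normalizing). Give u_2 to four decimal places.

c_1 = (2, 3, 0); ‖c_1‖ = 3.6056, so q_1 = (0.5547, 0.8321, 0.0000).
q_1·c_2 = 0.5547·0 + 0.8321·2 + 0.0000·0 = 1.6641.
u_2 = c_2 − 1.6641·q_1 = (-0.9231, 0.6154, 0.0000).

u_2 = (-0.9231, 0.6154, 0.0000)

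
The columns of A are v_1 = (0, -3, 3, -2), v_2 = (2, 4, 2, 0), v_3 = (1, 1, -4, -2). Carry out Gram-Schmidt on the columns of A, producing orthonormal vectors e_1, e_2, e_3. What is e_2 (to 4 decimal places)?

e_1 = v_1/‖v_1‖ = (0, -3, 3, -2)/4.6904 = (0.0000, -0.6396, 0.6396, -0.4264).
r_{12} = e_1·v_2 = -1.2792.
u_2 = v_2 + 1.2792·e_1 = (2.0000, 3.1818, 2.8182, -0.5455).
‖u_2‖ = 4.7290, so e_2 = (0.4229, 0.6728, 0.5959, -0.1153).

e_2 = (0.4229, 0.6728, 0.5959, -0.1153)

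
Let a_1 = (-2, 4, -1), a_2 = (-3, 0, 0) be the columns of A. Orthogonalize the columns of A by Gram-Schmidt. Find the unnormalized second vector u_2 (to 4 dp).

u_2 = (-2.4286, -1.1429, 0.2857)

a_1 = (-2, 4, -1); ‖a_1‖ = 4.5826, so q_1 = (-0.4364, 0.8729, -0.2182).
q_1·a_2 = (-0.4364)·(-3) + 0.8729·0 + (-0.2182)·0 = 1.3093.
u_2 = a_2 − 1.3093·q_1 = (-2.4286, -1.1429, 0.2857).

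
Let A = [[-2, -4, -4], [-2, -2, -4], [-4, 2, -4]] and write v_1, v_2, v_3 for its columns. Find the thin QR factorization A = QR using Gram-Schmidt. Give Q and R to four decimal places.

Q = [[-0.4082, -0.7591, 0.5071], [-0.4082, -0.3450, -0.8452], [-0.8165, 0.5521, 0.1690]], R = [[4.8990, 0.8165, 6.5320], [0.0000, 4.8305, 2.2082], [0.0000, 0.0000, 0.6761]]

e_1 = v_1/‖v_1‖ = (-2, -2, -4)/4.8990 = (-0.4082, -0.4082, -0.8165).
r_{12} = e_1·v_2 = 0.8165.
u_2 = v_2 − 0.8165·e_1 = (-3.6667, -1.6667, 2.6667).
‖u_2‖ = 4.8305, so e_2 = (-0.7591, -0.3450, 0.5521).
r_{13} = e_1·v_3 = 6.5320; r_{23} = e_2·v_3 = 2.2082.
u_3 = v_3 − 6.5320·e_1 − 2.2082·e_2 = (0.3429, -0.5714, 0.1143).
‖u_3‖ = 0.6761, so e_3 = (0.5071, -0.8452, 0.1690).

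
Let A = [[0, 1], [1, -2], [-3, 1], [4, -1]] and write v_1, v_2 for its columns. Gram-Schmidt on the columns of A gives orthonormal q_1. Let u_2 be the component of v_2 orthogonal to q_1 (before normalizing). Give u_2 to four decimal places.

u_2 = (1.0000, -1.6538, -0.0385, 0.3846)

q_1 = v_1/‖v_1‖ = (0, 1, -3, 4)/5.0990 = (0.0000, 0.1961, -0.5883, 0.7845).
r_{12} = q_1·v_2 = -1.7650.
u_2 = v_2 + 1.7650·q_1 = (1.0000, -1.6538, -0.0385, 0.3846).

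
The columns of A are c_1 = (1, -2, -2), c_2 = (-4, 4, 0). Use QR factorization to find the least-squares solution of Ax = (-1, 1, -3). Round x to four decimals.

q_1 = c_1/‖c_1‖ = (1, -2, -2)/3.0000 = (0.3333, -0.6667, -0.6667).
r_{12} = q_1·c_2 = -4.0000.
u_2 = c_2 + 4.0000·q_1 = (-2.6667, 1.3333, -2.6667).
‖u_2‖ = 4.0000, so q_2 = (-0.6667, 0.3333, -0.6667).
Qᵀb = (1.0000, 3.0000).
Back-substitute: x_2 = 3.0000/4.0000 = 0.7500.
x_1 = (1.0000 + 4.0000·0.7500)/3.0000 = 1.3333.

x = (1.3333, 0.7500)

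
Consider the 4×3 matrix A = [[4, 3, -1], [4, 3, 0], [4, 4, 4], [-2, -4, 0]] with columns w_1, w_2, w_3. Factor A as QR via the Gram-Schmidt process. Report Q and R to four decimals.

w_1 = (4, 4, 4, -2); ‖w_1‖ = 7.2111, so e_1 = (0.5547, 0.5547, 0.5547, -0.2774).
e_1·w_2 = 0.5547·3 + 0.5547·3 + 0.5547·4 + (-0.2774)·(-4) = 6.6564.
u_2 = w_2 − 6.6564·e_1 = (-0.6923, -0.6923, 0.3077, -2.1538).
‖u_2‖ = 2.3859, so e_2 = (-0.2902, -0.2902, 0.1290, -0.9028).
e_1·w_3 = 0.5547·(-1) + 0.5547·0 + 0.5547·4 + (-0.2774)·0 = 1.6641; e_2·w_3 = (-0.2902)·(-1) + (-0.2902)·0 + 0.1290·4 + (-0.9028)·0 = 0.8060.
u_3 = w_3 − 1.6641·e_1 − 0.8060·e_2 = (-1.6892, -0.6892, 2.9730, 1.1892).
‖u_3‖ = 3.6853, so e_3 = (-0.4584, -0.1870, 0.8067, 0.3227).

Q = [[0.5547, -0.2902, -0.4584], [0.5547, -0.2902, -0.1870], [0.5547, 0.1290, 0.8067], [-0.2774, -0.9028, 0.3227]], R = [[7.2111, 6.6564, 1.6641], [0.0000, 2.3859, 0.8060], [0.0000, 0.0000, 3.6853]]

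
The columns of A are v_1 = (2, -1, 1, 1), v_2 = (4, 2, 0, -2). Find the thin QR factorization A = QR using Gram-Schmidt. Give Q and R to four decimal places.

Q = [[0.7559, 0.6131], [-0.3780, 0.5518], [0.3780, -0.1226], [0.3780, -0.5518]], R = [[2.6458, 1.5119], [0.0000, 4.6599]]

v_1 = (2, -1, 1, 1); ‖v_1‖ = 2.6458, so q_1 = (0.7559, -0.3780, 0.3780, 0.3780).
q_1·v_2 = 0.7559·4 + (-0.3780)·2 + 0.3780·0 + 0.3780·(-2) = 1.5119.
u_2 = v_2 − 1.5119·q_1 = (2.8571, 2.5714, -0.5714, -2.5714).
‖u_2‖ = 4.6599, so q_2 = (0.6131, 0.5518, -0.1226, -0.5518).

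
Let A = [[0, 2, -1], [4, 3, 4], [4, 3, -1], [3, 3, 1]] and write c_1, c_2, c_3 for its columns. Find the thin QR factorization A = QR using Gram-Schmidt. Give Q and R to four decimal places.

Q = [[0.0000, 0.9493, -0.0186], [0.6247, -0.1042, 0.6873], [0.6247, -0.1042, -0.7245], [0.4685, 0.2778, 0.0496]], R = [[6.4031, 5.1537, 2.3426], [0.0000, 2.1069, -0.9840], [0.0000, 0.0000, 3.5417]]

e_1 = c_1/‖c_1‖ = (0, 4, 4, 3)/6.4031 = (0.0000, 0.6247, 0.6247, 0.4685).
r_{12} = e_1·c_2 = 5.1537.
u_2 = c_2 − 5.1537·e_1 = (2.0000, -0.2195, -0.2195, 0.5854).
‖u_2‖ = 2.1069, so e_2 = (0.9493, -0.1042, -0.1042, 0.2778).
r_{13} = e_1·c_3 = 2.3426; r_{23} = e_2·c_3 = -0.9840.
u_3 = c_3 − 2.3426·e_1 + 0.9840·e_2 = (-0.0659, 2.4341, -2.5659, 0.1758).
‖u_3‖ = 3.5417, so e_3 = (-0.0186, 0.6873, -0.7245, 0.0496).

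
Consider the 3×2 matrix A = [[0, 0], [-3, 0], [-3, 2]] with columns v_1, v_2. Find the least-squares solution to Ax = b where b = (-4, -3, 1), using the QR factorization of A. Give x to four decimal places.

v_1 = (0, -3, -3); ‖v_1‖ = 4.2426, so e_1 = (0.0000, -0.7071, -0.7071).
e_1·v_2 = 0.0000·0 + (-0.7071)·0 + (-0.7071)·2 = -1.4142.
u_2 = v_2 + 1.4142·e_1 = (0.0000, -1.0000, 1.0000).
‖u_2‖ = 1.4142, so e_2 = (0.0000, -0.7071, 0.7071).
Qᵀb = (1.4142, 2.8284).
Back-substitute: x_2 = 2.8284/1.4142 = 2.0000.
x_1 = (1.4142 + 1.4142·2.0000)/4.2426 = 1.0000.

x = (1.0000, 2.0000)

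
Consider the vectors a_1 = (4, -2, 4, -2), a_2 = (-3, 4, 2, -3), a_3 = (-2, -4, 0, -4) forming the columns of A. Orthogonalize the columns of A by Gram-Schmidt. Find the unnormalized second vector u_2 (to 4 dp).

u_2 = (-2.4000, 3.7000, 2.6000, -3.3000)

a_1 = (4, -2, 4, -2); ‖a_1‖ = 6.3246, so e_1 = (0.6325, -0.3162, 0.6325, -0.3162).
e_1·a_2 = 0.6325·(-3) + (-0.3162)·4 + 0.6325·2 + (-0.3162)·(-3) = -0.9487.
u_2 = a_2 + 0.9487·e_1 = (-2.4000, 3.7000, 2.6000, -3.3000).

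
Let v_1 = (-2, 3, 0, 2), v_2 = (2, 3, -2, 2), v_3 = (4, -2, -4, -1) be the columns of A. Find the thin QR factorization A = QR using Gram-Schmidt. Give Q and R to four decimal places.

v_1 = (-2, 3, 0, 2); ‖v_1‖ = 4.1231, so q_1 = (-0.4851, 0.7276, 0.0000, 0.4851).
q_1·v_2 = (-0.4851)·2 + 0.7276·3 + 0.0000·(-2) + 0.4851·2 = 2.1828.
u_2 = v_2 − 2.1828·q_1 = (3.0588, 1.4118, -2.0000, 0.9412).
‖u_2‖ = 4.0293, so q_2 = (0.7591, 0.3504, -0.4964, 0.2336).
q_1·v_3 = (-0.4851)·4 + 0.7276·(-2) + 0.0000·(-4) + 0.4851·(-1) = -3.8806; q_2·v_3 = 0.7591·4 + 0.3504·(-2) + (-0.4964)·(-4) + 0.2336·(-1) = 4.0877.
u_3 = v_3 + 3.8806·q_1 − 4.0877·q_2 = (-0.9855, -0.6087, -1.9710, -0.0725).
‖u_3‖ = 2.2873, so q_3 = (-0.4309, -0.2661, -0.8617, -0.0317).

Q = [[-0.4851, 0.7591, -0.4309], [0.7276, 0.3504, -0.2661], [0.0000, -0.4964, -0.8617], [0.4851, 0.2336, -0.0317]], R = [[4.1231, 2.1828, -3.8806], [0.0000, 4.0293, 4.0877], [0.0000, 0.0000, 2.2873]]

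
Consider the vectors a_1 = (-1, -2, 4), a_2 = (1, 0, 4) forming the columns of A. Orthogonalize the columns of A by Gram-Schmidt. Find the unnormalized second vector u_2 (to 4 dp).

a_1 = (-1, -2, 4); ‖a_1‖ = 4.5826, so q_1 = (-0.2182, -0.4364, 0.8729).
q_1·a_2 = (-0.2182)·1 + (-0.4364)·0 + 0.8729·4 = 3.2733.
u_2 = a_2 − 3.2733·q_1 = (1.7143, 1.4286, 1.1429).

u_2 = (1.7143, 1.4286, 1.1429)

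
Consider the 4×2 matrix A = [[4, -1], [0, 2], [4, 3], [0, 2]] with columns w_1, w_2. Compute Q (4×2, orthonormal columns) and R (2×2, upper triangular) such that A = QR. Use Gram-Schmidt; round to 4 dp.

q_1 = w_1/‖w_1‖ = (4, 0, 4, 0)/5.6569 = (0.7071, 0.0000, 0.7071, 0.0000).
r_{12} = q_1·w_2 = 1.4142.
u_2 = w_2 − 1.4142·q_1 = (-2.0000, 2.0000, 2.0000, 2.0000).
‖u_2‖ = 4.0000, so q_2 = (-0.5000, 0.5000, 0.5000, 0.5000).

Q = [[0.7071, -0.5000], [0.0000, 0.5000], [0.7071, 0.5000], [0.0000, 0.5000]], R = [[5.6569, 1.4142], [0.0000, 4.0000]]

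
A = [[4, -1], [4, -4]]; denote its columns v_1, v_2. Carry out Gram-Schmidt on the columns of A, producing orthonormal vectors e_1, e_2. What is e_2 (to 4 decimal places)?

v_1 = (4, 4); ‖v_1‖ = 5.6569, so e_1 = (0.7071, 0.7071).
e_1·v_2 = 0.7071·(-1) + 0.7071·(-4) = -3.5355.
u_2 = v_2 + 3.5355·e_1 = (1.5000, -1.5000).
‖u_2‖ = 2.1213, so e_2 = (0.7071, -0.7071).

e_2 = (0.7071, -0.7071)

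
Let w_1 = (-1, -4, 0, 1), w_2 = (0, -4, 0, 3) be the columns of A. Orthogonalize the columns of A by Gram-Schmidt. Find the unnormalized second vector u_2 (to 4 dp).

w_1 = (-1, -4, 0, 1); ‖w_1‖ = 4.2426, so e_1 = (-0.2357, -0.9428, 0.0000, 0.2357).
e_1·w_2 = (-0.2357)·0 + (-0.9428)·(-4) + 0.0000·0 + 0.2357·3 = 4.4783.
u_2 = w_2 − 4.4783·e_1 = (1.0556, 0.2222, 0.0000, 1.9444).

u_2 = (1.0556, 0.2222, 0.0000, 1.9444)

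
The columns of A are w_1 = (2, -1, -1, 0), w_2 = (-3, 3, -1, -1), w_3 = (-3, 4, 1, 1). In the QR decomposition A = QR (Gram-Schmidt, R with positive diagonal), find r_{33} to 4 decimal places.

w_1 = (2, -1, -1, 0); ‖w_1‖ = 2.4495, so e_1 = (0.8165, -0.4082, -0.4082, 0.0000).
e_1·w_2 = 0.8165·(-3) + (-0.4082)·3 + (-0.4082)·(-1) + 0.0000·(-1) = -3.2660.
u_2 = w_2 + 3.2660·e_1 = (-0.3333, 1.6667, -2.3333, -1.0000).
‖u_2‖ = 3.0551, so e_2 = (-0.1091, 0.5455, -0.7638, -0.3273).
e_1·w_3 = 0.8165·(-3) + (-0.4082)·4 + (-0.4082)·1 + 0.0000·1 = -4.4907; e_2·w_3 = (-0.1091)·(-3) + 0.5455·4 + (-0.7638)·1 + (-0.3273)·1 = 1.4184.
u_3 = w_3 + 4.4907·e_1 − 1.4184·e_2 = (0.8214, 1.3929, 0.2500, 1.4643).
r_{33} = ‖u_3‖ = 2.1958.

r_{33} = 2.1958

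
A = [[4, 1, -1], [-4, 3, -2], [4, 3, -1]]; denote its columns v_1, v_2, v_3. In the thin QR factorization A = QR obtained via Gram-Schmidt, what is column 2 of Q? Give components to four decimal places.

q_2 = (0.1543, 0.7715, 0.6172)

v_1 = (4, -4, 4); ‖v_1‖ = 6.9282, so q_1 = (0.5774, -0.5774, 0.5774).
q_1·v_2 = 0.5774·1 + (-0.5774)·3 + 0.5774·3 = 0.5774.
u_2 = v_2 − 0.5774·q_1 = (0.6667, 3.3333, 2.6667).
‖u_2‖ = 4.3205, so q_2 = (0.1543, 0.7715, 0.6172).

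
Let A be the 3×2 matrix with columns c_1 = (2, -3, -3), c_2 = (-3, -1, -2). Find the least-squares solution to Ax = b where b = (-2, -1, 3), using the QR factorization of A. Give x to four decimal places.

e_1 = c_1/‖c_1‖ = (2, -3, -3)/4.6904 = (0.4264, -0.6396, -0.6396).
r_{12} = e_1·c_2 = 0.6396.
u_2 = c_2 − 0.6396·e_1 = (-3.2727, -0.5909, -1.5909).
‖u_2‖ = 3.6866, so e_2 = (-0.8877, -0.1603, -0.4315).
Qᵀb = (-2.1320, 0.6411).
Back-substitute: x_2 = 0.6411/3.6866 = 0.1739.
x_1 = (-2.1320 − 0.6396·0.1739)/4.6904 = -0.4783.

x = (-0.4783, 0.1739)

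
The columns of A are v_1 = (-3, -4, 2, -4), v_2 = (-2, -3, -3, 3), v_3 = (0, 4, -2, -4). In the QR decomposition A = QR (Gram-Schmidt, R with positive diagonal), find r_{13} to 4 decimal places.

r_{13} = -0.5963

v_1 = (-3, -4, 2, -4); ‖v_1‖ = 6.7082, so q_1 = (-0.4472, -0.5963, 0.2981, -0.5963).
r_{13} = q_1·v_3 = -0.5963.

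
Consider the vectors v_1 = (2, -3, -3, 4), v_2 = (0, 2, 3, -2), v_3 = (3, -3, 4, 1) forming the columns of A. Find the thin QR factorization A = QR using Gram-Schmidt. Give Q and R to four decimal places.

v_1 = (2, -3, -3, 4); ‖v_1‖ = 6.1644, so q_1 = (0.3244, -0.4867, -0.4867, 0.6489).
q_1·v_2 = 0.3244·0 + (-0.4867)·2 + (-0.4867)·3 + 0.6489·(-2) = -3.7311.
u_2 = v_2 + 3.7311·q_1 = (1.2105, 0.1842, 1.1842, 0.4211).
‖u_2‖ = 1.7547, so q_2 = (0.6899, 0.1050, 0.6749, 0.2400).
q_1·v_3 = 0.3244·3 + (-0.4867)·(-3) + (-0.4867)·4 + 0.6489·1 = 1.1355; q_2·v_3 = 0.6899·3 + 0.1050·(-3) + 0.6749·4 + 0.2400·1 = 4.6942.
u_3 = v_3 − 1.1355·q_1 − 4.6942·q_2 = (-0.6068, -2.9402, 1.3846, -0.8632).
‖u_3‖ = 3.4169, so q_3 = (-0.1776, -0.8605, 0.4052, -0.2526).

Q = [[0.3244, 0.6899, -0.1776], [-0.4867, 0.1050, -0.8605], [-0.4867, 0.6749, 0.4052], [0.6489, 0.2400, -0.2526]], R = [[6.1644, -3.7311, 1.1355], [0.0000, 1.7547, 4.6942], [0.0000, 0.0000, 3.4169]]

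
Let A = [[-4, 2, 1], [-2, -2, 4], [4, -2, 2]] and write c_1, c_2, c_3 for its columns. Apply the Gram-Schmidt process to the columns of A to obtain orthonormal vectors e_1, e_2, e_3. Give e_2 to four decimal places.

c_1 = (-4, -2, 4); ‖c_1‖ = 6.0000, so e_1 = (-0.6667, -0.3333, 0.6667).
e_1·c_2 = (-0.6667)·2 + (-0.3333)·(-2) + 0.6667·(-2) = -2.0000.
u_2 = c_2 + 2.0000·e_1 = (0.6667, -2.6667, -0.6667).
‖u_2‖ = 2.8284, so e_2 = (0.2357, -0.9428, -0.2357).

e_2 = (0.2357, -0.9428, -0.2357)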